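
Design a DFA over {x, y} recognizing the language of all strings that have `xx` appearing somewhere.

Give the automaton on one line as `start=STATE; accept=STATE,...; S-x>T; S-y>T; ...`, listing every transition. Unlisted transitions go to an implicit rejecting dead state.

States q0..q1 record the length of the longest prefix of `xx` that matches the current input suffix. Reaching q2 means `xx` has been seen, and we stay there forever. Accept from q2.
A 3-state machine:
        x   y  
>  q0   q1  q0 
   q1   q2  q0 
 * q2   q2  q2 
(> = start, * = accepting)

start=q0; accept=q2; q0-x>q1; q0-y>q0; q1-x>q2; q1-y>q0; q2-x>q2; q2-y>q2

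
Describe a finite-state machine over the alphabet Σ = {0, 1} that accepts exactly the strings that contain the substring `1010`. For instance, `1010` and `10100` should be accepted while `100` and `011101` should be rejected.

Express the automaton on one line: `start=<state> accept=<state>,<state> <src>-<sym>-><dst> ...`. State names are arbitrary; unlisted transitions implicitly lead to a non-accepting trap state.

start=s0 accept=s4 s0-0->s0 s0-1->s1 s1-0->s2 s1-1->s1 s2-0->s0 s2-1->s3 s3-0->s4 s3-1->s1 s4-0->s4 s4-1->s4

Track how much of `1010` has been matched so far: state s0 is no progress, s4 is the absorbing accept state reached once `1010` has occurred. Intermediate states record partial matches; on a mismatch, fall back to the longest reusable overlap.
        0   1  
>  s0   s0  s1 
   s1   s2  s1 
   s2   s0  s3 
   s3   s4  s1 
 * s4   s4  s4 
(> = start, * = accepting)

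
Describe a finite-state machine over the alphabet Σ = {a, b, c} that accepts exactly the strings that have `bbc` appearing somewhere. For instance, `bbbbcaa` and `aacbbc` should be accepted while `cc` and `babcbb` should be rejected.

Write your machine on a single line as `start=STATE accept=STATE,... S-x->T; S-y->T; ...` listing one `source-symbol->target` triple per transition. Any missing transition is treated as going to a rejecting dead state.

start=s0; accept=s3; s0-a->s0; s0-b->s1; s0-c->s0; s1-a->s0; s1-b->s2; s1-c->s0; s2-a->s0; s2-b->s2; s2-c->s3; s3-a->s3; s3-b->s3; s3-c->s3

States s0..s2 record the length of the longest prefix of `bbc` that matches the current input suffix. Reaching s3 means `bbc` has been seen, and we stay there forever. Accept from s3.
A 4-state machine:
        a   b   c  
>  s0   s0  s1  s0 
   s1   s0  s2  s0 
   s2   s0  s2  s3 
 * s3   s3  s3  s3 
(> = start, * = accepting)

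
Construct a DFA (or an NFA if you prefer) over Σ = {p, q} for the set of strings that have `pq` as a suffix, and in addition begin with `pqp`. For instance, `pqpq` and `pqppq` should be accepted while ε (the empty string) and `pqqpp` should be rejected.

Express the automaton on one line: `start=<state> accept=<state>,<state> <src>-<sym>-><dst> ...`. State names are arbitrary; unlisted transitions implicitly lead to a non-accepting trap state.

start=A accept=H A-p->B A-q->C B-p->D B-q->E C-p->D C-q->C D-p->D D-q->F E-p->G E-q->C F-p->D F-q->C G-p->G G-q->H H-p->G H-q->I I-p->G I-q->I

Handle the two conditions separately and then intersect. One (3 states) tracks how much of the suffix `pq` has currently been matched; the other (5 states) tracks whether the input so far still matches the prefix `pqp`. Each combined state is a pair, one component from each; accept when both components accept.
With 9 states:
       p  q 
>  A   B  C 
   B   D  E 
   C   D  C 
   D   D  F 
   E   G  C 
   F   D  C 
   G   G  H 
 * H   G  I 
   I   G  I 
(> = start, * = accepting)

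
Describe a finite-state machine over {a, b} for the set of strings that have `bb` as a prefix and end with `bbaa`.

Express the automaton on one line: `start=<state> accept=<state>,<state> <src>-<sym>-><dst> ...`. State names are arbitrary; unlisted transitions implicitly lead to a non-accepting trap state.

Run two small machines in parallel and take their product. One (4 states) tracks whether the input so far still matches the prefix `bb`; the other (5 states) tracks how much of the suffix `bbaa` has currently been matched. Each combined state is a pair, one component from each; accept when both components accept. After merging equivalent states the machine shrinks.
8 states suffice.
        a   b  
>  S0   S1  S2 
   S1   S1  S1 
   S2   S1  S3 
   S3   S4  S3 
   S4   S5  S6 
 * S5   S7  S6 
   S6   S7  S3 
   S7   S7  S6 
(> = start, * = accepting)

start=S0 accept=S5 S0-a->S1 S0-b->S2 S1-a->S1 S1-b->S1 S2-a->S1 S2-b->S3 S3-a->S4 S3-b->S3 S4-a->S5 S4-b->S6 S5-a->S7 S5-b->S6 S6-a->S7 S6-b->S3 S7-a->S7 S7-b->S6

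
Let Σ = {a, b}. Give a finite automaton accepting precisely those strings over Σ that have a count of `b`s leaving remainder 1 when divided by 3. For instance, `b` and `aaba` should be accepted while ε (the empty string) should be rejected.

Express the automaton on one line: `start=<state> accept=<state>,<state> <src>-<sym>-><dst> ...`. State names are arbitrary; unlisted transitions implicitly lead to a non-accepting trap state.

start=s0 accept=s1 s0-a->s0 s0-b->s1 s1-a->s1 s1-b->s2 s2-a->s2 s2-b->s0

Keep the running count of `b`s modulo 3: each `b` advances along the cycle s0 → s1 → s2 → s0 while other symbols loop. Accept at s1.
        a   b  
>  s0   s0  s1 
 * s1   s1  s2 
   s2   s2  s0 
(> = start, * = accepting)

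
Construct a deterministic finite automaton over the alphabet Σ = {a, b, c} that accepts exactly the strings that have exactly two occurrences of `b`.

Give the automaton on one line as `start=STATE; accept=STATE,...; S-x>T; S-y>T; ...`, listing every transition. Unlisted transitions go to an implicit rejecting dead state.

Only the number of `b`s matters, and only up to 3. Make a chain q0 → q1 → q2 → q3 advanced by each `b` (with q3 absorbing); every other symbol self-loops. The accepting set is {q2}.
        a   b   c  
>  q0   q0  q1  q0 
   q1   q1  q2  q1 
 * q2   q2  q3  q2 
   q3   q3  q3  q3 
(> = start, * = accepting)

start=q0; accept=q2; q0-a>q0; q0-b>q1; q0-c>q0; q1-a>q1; q1-b>q2; q1-c>q1; q2-a>q2; q2-b>q3; q2-c>q2; q3-a>q3; q3-b>q3; q3-c>q3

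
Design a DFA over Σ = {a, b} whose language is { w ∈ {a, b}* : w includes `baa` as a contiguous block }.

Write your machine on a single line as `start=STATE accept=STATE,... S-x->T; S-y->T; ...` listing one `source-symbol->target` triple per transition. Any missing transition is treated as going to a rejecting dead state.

start=S0; accept=S3; S0-a->S0; S0-b->S1; S1-a->S2; S1-b->S1; S2-a->S3; S2-b->S1; S3-a->S3; S3-b->S3

Track how much of `baa` has been matched so far: state S0 is no progress, S3 is the absorbing accept state reached once `baa` has occurred. Intermediate states record partial matches; on a mismatch, fall back to the longest reusable overlap.
A 4-state machine:
        a   b  
>  S0   S0  S1 
   S1   S2  S1 
   S2   S3  S1 
 * S3   S3  S3 
(> = start, * = accepting)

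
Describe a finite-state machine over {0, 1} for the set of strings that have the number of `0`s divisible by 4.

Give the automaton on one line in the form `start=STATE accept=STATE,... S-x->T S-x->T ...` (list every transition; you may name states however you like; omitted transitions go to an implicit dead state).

start=q0 accept=q0 q0-0->q1 q0-1->q0 q1-0->q2 q1-1->q1 q2-0->q3 q2-1->q2 q3-0->q0 q3-1->q3

Keep the running count of `0`s modulo 4: each `0` advances along the cycle q0 → q1 → q2 → q3 → q0 while other symbols loop. Accept at q0.
        0   1  
>* q0   q1  q0 
   q1   q2  q1 
   q2   q3  q2 
   q3   q0  q3 
(> = start, * = accepting)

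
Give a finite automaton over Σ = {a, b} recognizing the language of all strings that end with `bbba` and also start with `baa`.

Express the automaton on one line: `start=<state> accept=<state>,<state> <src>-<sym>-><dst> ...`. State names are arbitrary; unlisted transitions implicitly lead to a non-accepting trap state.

Build one automaton per condition and run them in lockstep. The first has 5 states tracking how much of the suffix `bbba` has currently been matched; the second has 5 states tracking whether the input so far still matches the prefix `baa`. A product state is a pair (one from each), accepting exactly when both do. After merging equivalent states the machine shrinks.
        a   b  
>  S0   S1  S2 
   S1   S1  S1 
   S2   S3  S1 
   S3   S4  S1 
   S4   S4  S5 
   S5   S4  S6 
   S6   S4  S7 
   S7   S8  S7 
 * S8   S4  S5 
(> = start, * = accepting)

start=S0 accept=S8 S0-a->S1 S0-b->S2 S1-a->S1 S1-b->S1 S2-a->S3 S2-b->S1 S3-a->S4 S3-b->S1 S4-a->S4 S4-b->S5 S5-a->S4 S5-b->S6 S6-a->S4 S6-b->S7 S7-a->S8 S7-b->S7 S8-a->S4 S8-b->S5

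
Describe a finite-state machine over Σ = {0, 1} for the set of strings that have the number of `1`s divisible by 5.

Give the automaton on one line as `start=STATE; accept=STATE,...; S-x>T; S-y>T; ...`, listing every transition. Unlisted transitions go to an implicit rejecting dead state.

start=q0; accept=q0; q0-0>q0; q0-1>q1; q1-0>q1; q1-1>q2; q2-0>q2; q2-1>q3; q3-0>q3; q3-1>q4; q4-0>q4; q4-1>q0

Keep the running count of `1`s modulo 5: each `1` advances along the cycle q0 → q1 → q2 → q3 → q4 → q0 while other symbols loop. Accept at q0.
5 states suffice.
        0   1  
>* q0   q0  q1 
   q1   q1  q2 
   q2   q2  q3 
   q3   q3  q4 
   q4   q4  q0 
(> = start, * = accepting)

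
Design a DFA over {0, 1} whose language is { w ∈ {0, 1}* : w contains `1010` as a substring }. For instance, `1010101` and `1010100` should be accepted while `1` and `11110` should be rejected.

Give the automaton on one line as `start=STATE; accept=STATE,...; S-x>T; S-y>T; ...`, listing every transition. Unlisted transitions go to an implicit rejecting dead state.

States S0..S3 record the length of the longest prefix of `1010` that matches the current input suffix. Reaching S4 means `1010` has been seen, and we stay there forever. Accept from S4.
A 5-state machine:
        0   1  
>  S0   S0  S1 
   S1   S2  S1 
   S2   S0  S3 
   S3   S4  S1 
 * S4   S4  S4 
(> = start, * = accepting)

start=S0; accept=S4; S0-0>S0; S0-1>S1; S1-0>S2; S1-1>S1; S2-0>S0; S2-1>S3; S3-0>S4; S3-1>S1; S4-0>S4; S4-1>S4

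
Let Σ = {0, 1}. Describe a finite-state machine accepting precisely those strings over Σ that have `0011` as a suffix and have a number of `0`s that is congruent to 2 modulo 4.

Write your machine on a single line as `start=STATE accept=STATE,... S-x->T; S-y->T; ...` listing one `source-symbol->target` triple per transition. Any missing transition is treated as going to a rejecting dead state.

start=A; accept=H; A-0->B; A-1->A; B-0->C; B-1->D; C-0->E; C-1->F; D-0->G; D-1->D; E-0->A; E-1->E; F-0->E; F-1->H; G-0->E; G-1->G; H-0->E; H-1->G

Build one automaton per condition and run them in lockstep. The first has 5 states tracking how much of the suffix `0011` has currently been matched; the second has 4 states tracking the count of `0`s modulo 4. A product state is a pair (one from each), accepting exactly when both do. Equivalent product states are then merged.
       0  1 
>  A   B  A 
   B   C  D 
   C   E  F 
   D   G  D 
   E   A  E 
   F   E  H 
   G   E  G 
 * H   E  G 
(> = start, * = accepting)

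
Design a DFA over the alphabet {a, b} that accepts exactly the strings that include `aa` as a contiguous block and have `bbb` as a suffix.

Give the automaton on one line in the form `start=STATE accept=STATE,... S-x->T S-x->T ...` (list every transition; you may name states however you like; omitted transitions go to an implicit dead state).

Build one automaton per condition and run them in lockstep. The first has 3 states tracking whether and how much of `aa` has been seen; the second has 4 states tracking how much of the suffix `bbb` has currently been matched. A product state is a pair (one from each), accepting exactly when both do.
        a   b  
>  S0   S1  S2 
   S1   S3  S2 
   S2   S1  S4 
   S3   S3  S5 
   S4   S1  S6 
   S5   S3  S7 
   S6   S1  S6 
   S7   S3  S8 
 * S8   S3  S8 
(> = start, * = accepting)

start=S0 accept=S8 S0-a->S1 S0-b->S2 S1-a->S3 S1-b->S2 S2-a->S1 S2-b->S4 S3-a->S3 S3-b->S5 S4-a->S1 S4-b->S6 S5-a->S3 S5-b->S7 S6-a->S1 S6-b->S6 S7-a->S3 S7-b->S8 S8-a->S3 S8-b->S8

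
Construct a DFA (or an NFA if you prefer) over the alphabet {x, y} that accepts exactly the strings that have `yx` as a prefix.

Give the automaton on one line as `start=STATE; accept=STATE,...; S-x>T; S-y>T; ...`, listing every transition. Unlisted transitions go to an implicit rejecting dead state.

Check the first 2 symbols one by one: q0 through q1 record how many have matched `yx` so far; any wrong symbol goes to the dead state q3. After all 2 match we enter the accepting sink q2.
        x   y  
>  q0   q3  q1 
   q1   q2  q3 
 * q2   q2  q2 
   q3   q3  q3 
(> = start, * = accepting)

start=q0; accept=q2; q0-x>q3; q0-y>q1; q1-x>q2; q1-y>q3; q2-x>q2; q2-y>q2; q3-x>q3; q3-y>q3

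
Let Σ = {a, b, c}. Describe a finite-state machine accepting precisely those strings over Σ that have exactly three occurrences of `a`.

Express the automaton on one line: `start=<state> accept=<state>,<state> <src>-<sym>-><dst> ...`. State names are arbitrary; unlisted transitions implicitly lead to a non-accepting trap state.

start=q0 accept=q3 q0-a->q1 q0-b->q0 q0-c->q0 q1-a->q2 q1-b->q1 q1-c->q1 q2-a->q3 q2-b->q2 q2-c->q2 q3-a->q4 q3-b->q3 q3-c->q3 q4-a->q4 q4-b->q4 q4-c->q4

Count `a`s, saturating at 4: states q0 through q3 mean 0 through 3 `a`s seen; q4 means more than 3. Each `a` increments (capped at q4); other symbols loop. Accept from {q3}.
        a   b   c  
>  q0   q1  q0  q0 
   q1   q2  q1  q1 
   q2   q3  q2  q2 
 * q3   q4  q3  q3 
   q4   q4  q4  q4 
(> = start, * = accepting)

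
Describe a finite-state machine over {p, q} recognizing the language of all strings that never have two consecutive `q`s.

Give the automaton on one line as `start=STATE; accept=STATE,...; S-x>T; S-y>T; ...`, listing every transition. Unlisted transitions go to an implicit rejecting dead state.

start=A; accept=A,B; A-p>A; A-q>B; B-p>A; B-q>C; C-p>C; C-q>C

This is the complement of 'contains `qq`'. Use the same substring-matching states — A through C holding how much of `qq` has just been matched — but flip the accepting set: everything except the trap C accepts.
A 3-state machine:
       p  q 
>* A   A  B 
 * B   A  C 
   C   C  C 
(> = start, * = accepting)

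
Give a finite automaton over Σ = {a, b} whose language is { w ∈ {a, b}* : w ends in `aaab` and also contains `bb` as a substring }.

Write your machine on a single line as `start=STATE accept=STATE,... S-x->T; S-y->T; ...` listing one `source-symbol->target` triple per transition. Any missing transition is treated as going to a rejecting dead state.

start=S0; accept=S6; S0-a->S0; S0-b->S1; S1-a->S0; S1-b->S2; S2-a->S3; S2-b->S2; S3-a->S4; S3-b->S2; S4-a->S5; S4-b->S2; S5-a->S5; S5-b->S6; S6-a->S3; S6-b->S2

Run two small machines in parallel and take their product. The first has 5 states tracking how much of the suffix `aaab` has currently been matched; the second has 3 states tracking whether and how much of `bb` has been seen. A product state is a pair (one from each), accepting exactly when both do. Minimizing collapses redundant product states.
A 7-state machine:
        a   b  
>  S0   S0  S1 
   S1   S0  S2 
   S2   S3  S2 
   S3   S4  S2 
   S4   S5  S2 
   S5   S5  S6 
 * S6   S3  S2 
(> = start, * = accepting)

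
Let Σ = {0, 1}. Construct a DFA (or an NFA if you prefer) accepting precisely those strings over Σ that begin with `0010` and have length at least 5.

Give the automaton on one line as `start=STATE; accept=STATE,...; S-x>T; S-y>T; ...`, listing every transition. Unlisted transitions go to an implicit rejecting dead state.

Build one automaton per condition and run them in lockstep. The first has 6 states tracking whether the input so far still matches the prefix `0010`; the second has 7 states tracking the input length, saturating at 6. A product state is a pair (one from each), accepting exactly when both do. Minimizing collapses redundant product states.
       0  1 
>  A   B  C 
   B   D  C 
   C   C  C 
   D   C  E 
   E   F  C 
   F   G  G 
 * G   G  G 
(> = start, * = accepting)

start=A; accept=G; A-0>B; A-1>C; B-0>D; B-1>C; C-0>C; C-1>C; D-0>C; D-1>E; E-0>F; E-1>C; F-0>G; F-1>G; G-0>G; G-1>G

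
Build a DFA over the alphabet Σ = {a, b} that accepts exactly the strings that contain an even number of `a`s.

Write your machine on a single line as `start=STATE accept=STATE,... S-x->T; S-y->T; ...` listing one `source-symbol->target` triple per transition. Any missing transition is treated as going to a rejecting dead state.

start=S0; accept=S0; S0-a->S1; S0-b->S0; S1-a->S0; S1-b->S1

The only thing that matters is how many `a`s have appeared, reduced mod 2. Use one state per residue: S0 for 0, …, S1 for 1. Reading `a` moves to the next residue; anything else stays put. S0 is accepting.
        a   b  
>* S0   S1  S0 
   S1   S0  S1 
(> = start, * = accepting)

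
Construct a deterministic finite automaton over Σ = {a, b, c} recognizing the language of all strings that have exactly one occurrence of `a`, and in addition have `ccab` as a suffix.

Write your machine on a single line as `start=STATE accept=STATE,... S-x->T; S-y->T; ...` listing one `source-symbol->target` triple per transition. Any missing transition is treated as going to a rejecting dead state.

start=s0; accept=s11; s0-a->s1; s0-b->s0; s0-c->s2; s1-a->s3; s1-b->s1; s1-c->s4; s2-a->s1; s2-b->s0; s2-c->s5; s3-a->s3; s3-b->s3; s3-c->s6; s4-a->s3; s4-b->s1; s4-c->s7; s5-a->s8; s5-b->s0; s5-c->s5; s6-a->s3; s6-b->s3; s6-c->s9; s7-a->s10; s7-b->s1; s7-c->s7; s8-a->s3; s8-b->s11; s8-c->s4; s9-a->s10; s9-b->s3; s9-c->s9; s10-a->s3; s10-b->s12; s10-c->s6; s11-a->s3; s11-b->s1; s11-c->s4; s12-a->s3; s12-b->s3; s12-c->s6

Build one automaton per condition and run them in lockstep. One (3 states) tracks the count of `a`s, saturating at 2; the other (5 states) tracks how much of the suffix `ccab` has currently been matched. Each combined state is a pair, one component from each; accept when both components accept.
13 states suffice.
          a    b    c  
>  s0     s1   s0   s2 
   s1     s3   s1   s4 
   s2     s1   s0   s5 
   s3     s3   s3   s6 
   s4     s3   s1   s7 
   s5     s8   s0   s5 
   s6     s3   s3   s9 
   s7    s10   s1   s7 
   s8     s3  s11   s4 
   s9    s10   s3   s9 
   s10    s3  s12   s6 
 * s11    s3   s1   s4 
   s12    s3   s3   s6 
(> = start, * = accepting)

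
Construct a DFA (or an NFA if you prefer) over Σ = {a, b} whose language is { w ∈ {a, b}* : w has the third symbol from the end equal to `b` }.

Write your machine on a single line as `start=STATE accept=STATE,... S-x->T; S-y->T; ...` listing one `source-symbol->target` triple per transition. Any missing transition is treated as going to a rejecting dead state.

Because acceptance depends on a position counted from the end, the machine has to buffer the most recent 3 symbols. Make each state the string of the last up-to-3 symbols read; on input `x` shift the window left and append `x`. Accept when the buffered window has length 3 and begins with `b`.
15 states suffice.
          a    b  
>  q0     q1   q2 
   q1     q3   q4 
   q2     q5   q6 
   q3     q7   q8 
   q4     q9  q10 
   q5    q11  q12 
   q6    q13  q14 
   q7     q7   q8 
   q8     q9  q10 
   q9    q11  q12 
   q10   q13  q14 
 * q11    q7   q8 
 * q12    q9  q10 
 * q13   q11  q12 
 * q14   q13  q14 
(> = start, * = accepting)

start=q0; accept=q11,q12,q13,q14; q0-a->q1; q0-b->q2; q1-a->q3; q1-b->q4; q2-a->q5; q2-b->q6; q3-a->q7; q3-b->q8; q4-a->q9; q4-b->q10; q5-a->q11; q5-b->q12; q6-a->q13; q6-b->q14; q7-a->q7; q7-b->q8; q8-a->q9; q8-b->q10; q9-a->q11; q9-b->q12; q10-a->q13; q10-b->q14; q11-a->q7; q11-b->q8; q12-a->q9; q12-b->q10; q13-a->q11; q13-b->q12; q14-a->q13; q14-b->q14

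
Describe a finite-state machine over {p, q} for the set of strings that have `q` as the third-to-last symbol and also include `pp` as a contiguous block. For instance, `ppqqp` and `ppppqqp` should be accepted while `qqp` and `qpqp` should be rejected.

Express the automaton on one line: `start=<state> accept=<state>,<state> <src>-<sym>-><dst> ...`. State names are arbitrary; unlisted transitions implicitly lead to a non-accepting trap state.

start=A accept=L,R,S,T A-p->B A-q->C B-p->D B-q->E C-p->F C-q->G D-p->H D-q->I E-p->J E-q->K F-p->L F-q->M G-p->N G-q->O H-p->H H-q->I I-p->P I-q->Q J-p->L J-q->M K-p->N K-q->O L-p->H L-q->I M-p->J M-q->K N-p->L N-q->M O-p->N O-q->O P-p->L P-q->R Q-p->S Q-q->T R-p->P R-q->Q S-p->L S-q->R T-p->S T-q->T

Run two small machines in parallel and take their product. One (15 states) tracks the last 3 symbols read; the other (3 states) tracks whether and how much of `pp` has been seen. Each combined state is a pair, one component from each; accept when both components accept.
With 20 states:
       p  q 
>  A   B  C 
   B   D  E 
   C   F  G 
   D   H  I 
   E   J  K 
   F   L  M 
   G   N  O 
   H   H  I 
   I   P  Q 
   J   L  M 
   K   N  O 
 * L   H  I 
   M   J  K 
   N   L  M 
   O   N  O 
   P   L  R 
   Q   S  T 
 * R   P  Q 
 * S   L  R 
 * T   S  T 
(> = start, * = accepting)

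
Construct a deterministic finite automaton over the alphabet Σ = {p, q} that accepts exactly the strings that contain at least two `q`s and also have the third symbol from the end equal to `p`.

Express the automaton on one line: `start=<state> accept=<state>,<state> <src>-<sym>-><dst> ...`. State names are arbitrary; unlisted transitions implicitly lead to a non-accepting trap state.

Handle the two conditions separately and then intersect. One (4 states) tracks the count of `q`s, saturating at 3; the other (15 states) tracks the last 3 symbols read. Each combined state is a pair, one component from each; accept when both components accept. Equivalent product states are then merged.
With 14 states:
          p    q  
>  S0     S1   S2 
   S1     S1   S3 
   S2     S4   S5 
   S3     S4   S6 
   S4     S7   S8 
   S5     S9   S5 
 * S6     S9   S5 
   S7     S7  S10 
   S8    S11   S6 
   S9    S12   S8 
 * S10   S11   S6 
 * S11   S12   S8 
   S12   S13  S10 
 * S13   S13  S10 
(> = start, * = accepting)

start=S0 accept=S6,S10,S11,S13 S0-p->S1 S0-q->S2 S1-p->S1 S1-q->S3 S2-p->S4 S2-q->S5 S3-p->S4 S3-q->S6 S4-p->S7 S4-q->S8 S5-p->S9 S5-q->S5 S6-p->S9 S6-q->S5 S7-p->S7 S7-q->S10 S8-p->S11 S8-q->S6 S9-p->S12 S9-q->S8 S10-p->S11 S10-q->S6 S11-p->S12 S11-q->S8 S12-p->S13 S12-q->S10 S13-p->S13 S13-q->S10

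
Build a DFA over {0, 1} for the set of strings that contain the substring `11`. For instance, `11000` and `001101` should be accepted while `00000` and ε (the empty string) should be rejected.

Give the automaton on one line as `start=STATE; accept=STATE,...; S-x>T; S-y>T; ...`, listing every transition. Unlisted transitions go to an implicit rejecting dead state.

start=A; accept=C; A-0>A; A-1>B; B-0>A; B-1>C; C-0>C; C-1>C

States A..B record the length of the longest prefix of `11` that matches the current input suffix. Reaching C means `11` has been seen, and we stay there forever. Accept from C.
3 states suffice.
       0  1 
>  A   A  B 
   B   A  C 
 * C   C  C 
(> = start, * = accepting)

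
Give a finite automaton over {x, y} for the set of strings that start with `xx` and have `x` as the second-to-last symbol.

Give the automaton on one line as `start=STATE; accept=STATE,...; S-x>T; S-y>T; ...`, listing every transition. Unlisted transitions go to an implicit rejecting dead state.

start=S0; accept=S3,S7; S0-x>S1; S0-y>S2; S1-x>S3; S1-y>S4; S2-x>S5; S2-y>S6; S3-x>S3; S3-y>S7; S4-x>S5; S4-y>S6; S5-x>S8; S5-y>S4; S6-x>S5; S6-y>S6; S7-x>S9; S7-y>S10; S8-x>S8; S8-y>S4; S9-x>S3; S9-y>S7; S10-x>S9; S10-y>S10

Run two small machines in parallel and take their product. The first has 4 states tracking whether the input so far still matches the prefix `xx`; the second has 7 states tracking the last 2 symbols read. A product state is a pair (one from each), accepting exactly when both do.
An 11-state machine:
          x    y  
>  S0     S1   S2 
   S1     S3   S4 
   S2     S5   S6 
 * S3     S3   S7 
   S4     S5   S6 
   S5     S8   S4 
   S6     S5   S6 
 * S7     S9  S10 
   S8     S8   S4 
   S9     S3   S7 
   S10    S9  S10 
(> = start, * = accepting)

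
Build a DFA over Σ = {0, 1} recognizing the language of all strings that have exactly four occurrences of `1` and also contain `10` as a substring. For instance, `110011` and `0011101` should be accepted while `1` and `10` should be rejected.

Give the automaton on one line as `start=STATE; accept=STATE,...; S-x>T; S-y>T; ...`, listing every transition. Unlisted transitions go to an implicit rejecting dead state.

start=A; accept=I; A-0>A; A-1>B; B-0>C; B-1>D; C-0>C; C-1>E; D-0>E; D-1>F; E-0>E; E-1>G; F-0>G; F-1>H; G-0>G; G-1>I; H-0>I; H-1>J; I-0>I; I-1>J; J-0>J; J-1>J

Run two small machines in parallel and take their product. The first has 6 states tracking the count of `1`s, saturating at 5; the second has 3 states tracking whether and how much of `10` has been seen. A product state is a pair (one from each), accepting exactly when both do. Equivalent product states are then merged.
       0  1 
>  A   A  B 
   B   C  D 
   C   C  E 
   D   E  F 
   E   E  G 
   F   G  H 
   G   G  I 
   H   I  J 
 * I   I  J 
   J   J  J 
(> = start, * = accepting)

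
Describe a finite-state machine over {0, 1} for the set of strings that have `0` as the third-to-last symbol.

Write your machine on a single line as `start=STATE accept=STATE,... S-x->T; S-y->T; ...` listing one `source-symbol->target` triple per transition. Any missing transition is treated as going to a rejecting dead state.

start=A; accept=H,I,J,K; A-0->B; A-1->C; B-0->D; B-1->E; C-0->F; C-1->G; D-0->H; D-1->I; E-0->J; E-1->K; F-0->L; F-1->M; G-0->N; G-1->O; H-0->H; H-1->I; I-0->J; I-1->K; J-0->L; J-1->M; K-0->N; K-1->O; L-0->H; L-1->I; M-0->J; M-1->K; N-0->L; N-1->M; O-0->N; O-1->O

Because acceptance depends on a position counted from the end, the machine has to buffer the most recent 3 symbols. Make each state the string of the last up-to-3 symbols read; on input `x` shift the window left and append `x`. Accept when the buffered window has length 3 and begins with `0`.
A 15-state machine:
       0  1 
>  A   B  C 
   B   D  E 
   C   F  G 
   D   H  I 
   E   J  K 
   F   L  M 
   G   N  O 
 * H   H  I 
 * I   J  K 
 * J   L  M 
 * K   N  O 
   L   H  I 
   M   J  K 
   N   L  M 
   O   N  O 
(> = start, * = accepting)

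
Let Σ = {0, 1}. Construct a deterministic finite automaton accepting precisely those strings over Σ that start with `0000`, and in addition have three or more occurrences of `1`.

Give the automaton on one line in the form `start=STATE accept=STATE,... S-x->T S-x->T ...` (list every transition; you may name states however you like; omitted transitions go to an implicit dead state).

Run two small machines in parallel and take their product. One (6 states) tracks whether the input so far still matches the prefix `0000`; the other (5 states) tracks the count of `1`s, saturating at 4. Each combined state is a pair, one component from each; accept when both components accept.
With 13 states:
          0    1  
>  q0     q1   q2 
   q1     q3   q2 
   q2     q2   q4 
   q3     q5   q2 
   q4     q4   q6 
   q5     q7   q2 
   q6     q6   q8 
   q7     q7   q9 
   q8     q8   q8 
   q9     q9  q10 
   q10   q10  q11 
 * q11   q11  q12 
 * q12   q12  q12 
(> = start, * = accepting)

start=q0 accept=q11,q12 q0-0->q1 q0-1->q2 q1-0->q3 q1-1->q2 q2-0->q2 q2-1->q4 q3-0->q5 q3-1->q2 q4-0->q4 q4-1->q6 q5-0->q7 q5-1->q2 q6-0->q6 q6-1->q8 q7-0->q7 q7-1->q9 q8-0->q8 q8-1->q8 q9-0->q9 q9-1->q10 q10-0->q10 q10-1->q11 q11-0->q11 q11-1->q12 q12-0->q12 q12-1->q12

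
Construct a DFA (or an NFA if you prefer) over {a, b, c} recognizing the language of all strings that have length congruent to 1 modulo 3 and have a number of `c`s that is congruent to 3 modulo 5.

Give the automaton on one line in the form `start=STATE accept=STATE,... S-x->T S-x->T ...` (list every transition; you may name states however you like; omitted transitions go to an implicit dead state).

start=q0 accept=q10 q0-a->q1 q0-b->q1 q0-c->q2 q1-a->q3 q1-b->q3 q1-c->q4 q2-a->q4 q2-b->q4 q2-c->q5 q3-a->q0 q3-b->q0 q3-c->q6 q4-a->q6 q4-b->q6 q4-c->q7 q5-a->q7 q5-b->q7 q5-c->q8 q6-a->q2 q6-b->q2 q6-c->q9 q7-a->q9 q7-b->q9 q7-c->q10 q8-a->q10 q8-b->q10 q8-c->q11 q9-a->q5 q9-b->q5 q9-c->q12 q10-a->q12 q10-b->q12 q10-c->q13 q11-a->q13 q11-b->q13 q11-c->q3 q12-a->q8 q12-b->q8 q12-c->q14 q13-a->q14 q13-b->q14 q13-c->q0 q14-a->q11 q14-b->q11 q14-c->q1

Build one automaton per condition and run them in lockstep. One (3 states) tracks the input length modulo 3; the other (5 states) tracks the count of `c`s modulo 5. Each combined state is a pair, one component from each; accept when both components accept.
15 states suffice.
          a    b    c  
>  q0     q1   q1   q2 
   q1     q3   q3   q4 
   q2     q4   q4   q5 
   q3     q0   q0   q6 
   q4     q6   q6   q7 
   q5     q7   q7   q8 
   q6     q2   q2   q9 
   q7     q9   q9  q10 
   q8    q10  q10  q11 
   q9     q5   q5  q12 
 * q10   q12  q12  q13 
   q11   q13  q13   q3 
   q12    q8   q8  q14 
   q13   q14  q14   q0 
   q14   q11  q11   q1 
(> = start, * = accepting)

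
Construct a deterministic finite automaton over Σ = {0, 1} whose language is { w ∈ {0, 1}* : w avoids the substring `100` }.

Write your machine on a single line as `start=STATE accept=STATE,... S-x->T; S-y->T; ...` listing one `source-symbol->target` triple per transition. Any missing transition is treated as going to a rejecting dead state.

Track partial matches of the forbidden pattern `100`. State q3 is a dead state reached once `100` has occurred; every other state accepts. q0 means no part of `100` is currently matched.
With 4 states:
        0   1  
>* q0   q0  q1 
 * q1   q2  q1 
 * q2   q3  q1 
   q3   q3  q3 
(> = start, * = accepting)

start=q0; accept=q0,q1,q2; q0-0->q0; q0-1->q1; q1-0->q2; q1-1->q1; q2-0->q3; q2-1->q1; q3-0->q3; q3-1->q3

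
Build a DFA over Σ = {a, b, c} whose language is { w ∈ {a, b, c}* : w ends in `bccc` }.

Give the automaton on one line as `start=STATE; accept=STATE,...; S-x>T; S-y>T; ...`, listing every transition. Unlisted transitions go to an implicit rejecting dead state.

Let each state record the length of the longest suffix of the input read so far that is also a prefix of `bccc`. q1 means the last symbol is `b`; q2 means the last 2 symbols are `bc`; q3 means the last 3 symbols are `bcc`; q4 means the last 4 symbols are `bccc`. Accept only at q4, where the string currently ends in `bccc`.
A 5-state machine:
        a   b   c  
>  q0   q0  q1  q0 
   q1   q0  q1  q2 
   q2   q0  q1  q3 
   q3   q0  q1  q4 
 * q4   q0  q1  q0 
(> = start, * = accepting)

start=q0; accept=q4; q0-a>q0; q0-b>q1; q0-c>q0; q1-a>q0; q1-b>q1; q1-c>q2; q2-a>q0; q2-b>q1; q2-c>q3; q3-a>q0; q3-b>q1; q3-c>q4; q4-a>q0; q4-b>q1; q4-c>q0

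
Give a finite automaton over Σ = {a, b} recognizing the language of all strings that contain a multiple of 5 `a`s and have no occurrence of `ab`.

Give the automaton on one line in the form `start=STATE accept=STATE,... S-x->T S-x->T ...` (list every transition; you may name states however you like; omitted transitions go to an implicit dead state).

Run two small machines in parallel and take their product. The first has 5 states tracking the count of `a`s modulo 5; the second has 3 states tracking partial matches of the forbidden pattern `ab`. A product state is a pair (one from each), accepting exactly when both do. Equivalent product states are then merged.
A 7-state machine:
        a   b  
>* q0   q1  q0 
   q1   q2  q3 
   q2   q4  q3 
   q3   q3  q3 
   q4   q5  q3 
   q5   q6  q3 
 * q6   q1  q3 
(> = start, * = accepting)

start=q0 accept=q0,q6 q0-a->q1 q0-b->q0 q1-a->q2 q1-b->q3 q2-a->q4 q2-b->q3 q3-a->q3 q3-b->q3 q4-a->q5 q4-b->q3 q5-a->q6 q5-b->q3 q6-a->q1 q6-b->q3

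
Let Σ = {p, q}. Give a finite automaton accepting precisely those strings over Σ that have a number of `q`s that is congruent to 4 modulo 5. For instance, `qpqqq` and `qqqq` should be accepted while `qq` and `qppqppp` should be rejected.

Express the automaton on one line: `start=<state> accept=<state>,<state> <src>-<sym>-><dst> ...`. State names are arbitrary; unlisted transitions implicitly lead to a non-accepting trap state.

The only thing that matters is how many `q`s have appeared, reduced mod 5. Use one state per residue: S0 for 0, …, S4 for 4. Reading `q` moves to the next residue; anything else stays put. S4 is accepting.
A 5-state machine:
        p   q  
>  S0   S0  S1 
   S1   S1  S2 
   S2   S2  S3 
   S3   S3  S4 
 * S4   S4  S0 
(> = start, * = accepting)

start=S0 accept=S4 S0-p->S0 S0-q->S1 S1-p->S1 S1-q->S2 S2-p->S2 S2-q->S3 S3-p->S3 S3-q->S4 S4-p->S4 S4-q->S0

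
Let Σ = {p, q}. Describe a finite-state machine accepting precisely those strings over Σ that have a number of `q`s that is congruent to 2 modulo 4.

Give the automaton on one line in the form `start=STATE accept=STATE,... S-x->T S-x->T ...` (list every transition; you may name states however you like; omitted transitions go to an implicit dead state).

Keep the running count of `q`s modulo 4: each `q` advances along the cycle S0 → S1 → S2 → S3 → S0 while other symbols loop. Accept at S2.
A 4-state machine:
        p   q  
>  S0   S0  S1 
   S1   S1  S2 
 * S2   S2  S3 
   S3   S3  S0 
(> = start, * = accepting)

start=S0 accept=S2 S0-p->S0 S0-q->S1 S1-p->S1 S1-q->S2 S2-p->S2 S2-q->S3 S3-p->S3 S3-q->S0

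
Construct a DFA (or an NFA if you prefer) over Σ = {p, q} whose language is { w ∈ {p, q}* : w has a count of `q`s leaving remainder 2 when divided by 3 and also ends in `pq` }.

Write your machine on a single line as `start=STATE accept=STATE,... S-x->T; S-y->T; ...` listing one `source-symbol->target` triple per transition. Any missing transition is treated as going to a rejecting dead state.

start=S0; accept=S4; S0-p->S0; S0-q->S1; S1-p->S2; S1-q->S3; S2-p->S2; S2-q->S4; S3-p->S3; S3-q->S0; S4-p->S3; S4-q->S0

Run two small machines in parallel and take their product. One (3 states) tracks the count of `q`s modulo 3; the other (3 states) tracks how much of the suffix `pq` has currently been matched. Each combined state is a pair, one component from each; accept when both components accept. After merging equivalent states the machine shrinks.
A 5-state machine:
        p   q  
>  S0   S0  S1 
   S1   S2  S3 
   S2   S2  S4 
   S3   S3  S0 
 * S4   S3  S0 
(> = start, * = accepting)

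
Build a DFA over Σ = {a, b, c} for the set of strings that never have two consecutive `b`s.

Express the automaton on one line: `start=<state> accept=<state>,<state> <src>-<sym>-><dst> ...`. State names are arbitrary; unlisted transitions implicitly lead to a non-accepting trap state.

This is the complement of 'contains `bb`'. Use the same substring-matching states — q0 through q2 holding how much of `bb` has just been matched — but flip the accepting set: everything except the trap q2 accepts.
With 3 states:
        a   b   c  
>* q0   q0  q1  q0 
 * q1   q0  q2  q0 
   q2   q2  q2  q2 
(> = start, * = accepting)

start=q0 accept=q0,q1 q0-a->q0 q0-b->q1 q0-c->q0 q1-a->q0 q1-b->q2 q1-c->q0 q2-a->q2 q2-b->q2 q2-c->q2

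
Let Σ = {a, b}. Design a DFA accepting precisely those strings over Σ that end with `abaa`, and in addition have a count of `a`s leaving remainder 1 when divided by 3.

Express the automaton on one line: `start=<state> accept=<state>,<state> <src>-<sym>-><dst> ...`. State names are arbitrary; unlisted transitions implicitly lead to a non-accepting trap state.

start=q0 accept=q6 q0-a->q1 q0-b->q0 q1-a->q2 q1-b->q1 q2-a->q0 q2-b->q3 q3-a->q4 q3-b->q5 q4-a->q6 q4-b->q0 q5-a->q0 q5-b->q5 q6-a->q2 q6-b->q1

Build one automaton per condition and run them in lockstep. The first has 5 states tracking how much of the suffix `abaa` has currently been matched; the second has 3 states tracking the count of `a`s modulo 3. A product state is a pair (one from each), accepting exactly when both do. Equivalent product states are then merged.
A 7-state machine:
        a   b  
>  q0   q1  q0 
   q1   q2  q1 
   q2   q0  q3 
   q3   q4  q5 
   q4   q6  q0 
   q5   q0  q5 
 * q6   q2  q1 
(> = start, * = accepting)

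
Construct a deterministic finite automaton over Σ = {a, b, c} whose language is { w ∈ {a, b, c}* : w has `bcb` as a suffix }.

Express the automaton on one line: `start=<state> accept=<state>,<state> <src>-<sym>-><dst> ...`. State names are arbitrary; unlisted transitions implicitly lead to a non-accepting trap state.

Remember how much of `bcb` the current input suffix matches. State s0 means no match yet; s1 means the last symbol is `b`; s2 means the last 2 symbols are `bc`; s3 means the last 3 symbols are `bcb`. Only s3 accepts. On a mismatch, fall back to the longest proper suffix that is still a prefix of `bcb`.
A 4-state machine:
        a   b   c  
>  s0   s0  s1  s0 
   s1   s0  s1  s2 
   s2   s0  s3  s0 
 * s3   s0  s1  s2 
(> = start, * = accepting)

start=s0 accept=s3 s0-a->s0 s0-b->s1 s0-c->s0 s1-a->s0 s1-b->s1 s1-c->s2 s2-a->s0 s2-b->s3 s2-c->s0 s3-a->s0 s3-b->s1 s3-c->s2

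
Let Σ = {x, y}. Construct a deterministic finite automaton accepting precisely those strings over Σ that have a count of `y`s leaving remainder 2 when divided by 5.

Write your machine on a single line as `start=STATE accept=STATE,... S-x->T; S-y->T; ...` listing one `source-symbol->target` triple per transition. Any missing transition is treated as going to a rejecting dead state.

Keep the running count of `y`s modulo 5: each `y` advances along the cycle A → B → C → D → E → A while other symbols loop. Accept at C.
With 5 states:
       x  y 
>  A   A  B 
   B   B  C 
 * C   C  D 
   D   D  E 
   E   E  A 
(> = start, * = accepting)

start=A; accept=C; A-x->A; A-y->B; B-x->B; B-y->C; C-x->C; C-y->D; D-x->D; D-y->E; E-x->E; E-y->A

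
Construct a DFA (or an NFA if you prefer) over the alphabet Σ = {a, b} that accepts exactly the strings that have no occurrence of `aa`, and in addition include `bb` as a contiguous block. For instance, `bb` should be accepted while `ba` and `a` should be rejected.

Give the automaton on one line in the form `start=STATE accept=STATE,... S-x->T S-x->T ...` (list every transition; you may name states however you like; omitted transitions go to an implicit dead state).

start=S0 accept=S4,S6 S0-a->S1 S0-b->S2 S1-a->S3 S1-b->S2 S2-a->S1 S2-b->S4 S3-a->S3 S3-b->S5 S4-a->S6 S4-b->S4 S5-a->S3 S5-b->S7 S6-a->S7 S6-b->S4 S7-a->S7 S7-b->S7

Run two small machines in parallel and take their product. One (3 states) tracks partial matches of the forbidden pattern `aa`; the other (3 states) tracks whether and how much of `bb` has been seen. Each combined state is a pair, one component from each; accept when both components accept.
With 8 states:
        a   b  
>  S0   S1  S2 
   S1   S3  S2 
   S2   S1  S4 
   S3   S3  S5 
 * S4   S6  S4 
   S5   S3  S7 
 * S6   S7  S4 
   S7   S7  S7 
(> = start, * = accepting)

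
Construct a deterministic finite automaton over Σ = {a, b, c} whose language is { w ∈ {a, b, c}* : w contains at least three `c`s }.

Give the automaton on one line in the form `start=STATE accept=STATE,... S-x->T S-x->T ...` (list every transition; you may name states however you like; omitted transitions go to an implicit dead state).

start=q0 accept=q3,q4 q0-a->q0 q0-b->q0 q0-c->q1 q1-a->q1 q1-b->q1 q1-c->q2 q2-a->q2 q2-b->q2 q2-c->q3 q3-a->q3 q3-b->q3 q3-c->q4 q4-a->q4 q4-b->q4 q4-c->q4

Only the number of `c`s matters, and only up to 4. Make a chain q0 → q1 → q2 → q3 → q4 advanced by each `c` (with q4 absorbing); every other symbol self-loops. The accepting set is {q3, q4}.
        a   b   c  
>  q0   q0  q0  q1 
   q1   q1  q1  q2 
   q2   q2  q2  q3 
 * q3   q3  q3  q4 
 * q4   q4  q4  q4 
(> = start, * = accepting)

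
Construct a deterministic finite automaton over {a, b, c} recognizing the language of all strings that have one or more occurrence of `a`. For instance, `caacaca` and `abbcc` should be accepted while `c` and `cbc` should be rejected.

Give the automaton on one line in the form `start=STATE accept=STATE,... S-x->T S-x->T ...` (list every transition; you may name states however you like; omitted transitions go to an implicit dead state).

start=S0 accept=S1,S2 S0-a->S1 S0-b->S0 S0-c->S0 S1-a->S2 S1-b->S1 S1-c->S1 S2-a->S2 S2-b->S2 S2-c->S2

Count `a`s, saturating at 2: state S0 means no `a` yet, S1 means one `a` seen, S2 means more than one. Each `a` increments (capped at S2); other symbols loop. Accept from {S1, S2}.
With 3 states:
        a   b   c  
>  S0   S1  S0  S0 
 * S1   S2  S1  S1 
 * S2   S2  S2  S2 
(> = start, * = accepting)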